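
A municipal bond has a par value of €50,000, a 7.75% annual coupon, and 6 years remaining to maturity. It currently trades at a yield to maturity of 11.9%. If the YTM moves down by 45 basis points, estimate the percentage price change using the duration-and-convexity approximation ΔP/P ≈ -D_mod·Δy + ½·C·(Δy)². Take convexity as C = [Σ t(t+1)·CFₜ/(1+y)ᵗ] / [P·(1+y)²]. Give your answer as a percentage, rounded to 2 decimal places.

With y = 0.119:
  t   CF        PV=CF/(1+0.119)^t    t·PV        t(t+1)·PV
  1     3,875.00     3,462.9133     3,462.9133       6,925.8266
  2     3,875.00     3,094.6500     6,189.2999      18,567.8998
  3     3,875.00     2,765.5496     8,296.6487      33,186.5948
  4     3,875.00     2,471.4473     9,885.7893      49,428.9467
  5     3,875.00     2,208.6214    11,043.1070      66,258.6417
  6    53,875.00    27,441.4316   164,648.5894   1,152,540.1260
  Σ                 41,444.6132   203,526.3477   1,326,908.0358
P = 41,444.6132; D_Mac = 4.91080 yrs; D_mod = 4.38856 yrs; C = 25.56893.
Duration effect: -4.38856 × (-0.0045) = +0.019749
Convexity effect: 0.5 × 25.56893 × (-0.0045)² = +0.0002589
ΔP/P ≈ +0.019749 + 0.0002589 = +0.020007 = +2.0007%.

+2.00%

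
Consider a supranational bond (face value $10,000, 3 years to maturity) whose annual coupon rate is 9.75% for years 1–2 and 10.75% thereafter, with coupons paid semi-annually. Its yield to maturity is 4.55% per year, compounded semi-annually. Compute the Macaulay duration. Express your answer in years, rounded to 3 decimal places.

2.697 years

Periodic yield y = 0.02275. Discount each cash flow and weight by its period:
  t   CF        PV=CF/(1+0.02275)^t    t·PV
  1       487.50       476.6561       476.6561
  2       487.50       466.0534       932.1067
  3       487.50       455.6865     1,367.0595
  4       487.50       445.5502     1,782.2009
  5       537.50       480.3204     2,401.6020
  6    10,537.50     9,207.0533    55,242.3200
  Σ                 11,531.3199    62,201.9451
Price P = Σ PV = 11,531.3199.
Macaulay duration = Σ(t·PV) / P = 62,201.9451 / 11,531.3199 = 5.39417 half-year periods.
In years: 5.39417 / 2 = 2.69709 years.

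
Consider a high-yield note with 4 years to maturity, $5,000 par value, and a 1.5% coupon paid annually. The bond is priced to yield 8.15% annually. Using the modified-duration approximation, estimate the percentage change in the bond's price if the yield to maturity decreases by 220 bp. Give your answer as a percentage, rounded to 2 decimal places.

Periodic yield y = 0.0815. Modified duration first:
  t   CF        PV=CF/(1+0.0815)^t    t·PV
  1        75.00        69.3481        69.3481
  2        75.00        64.1222       128.2443
  3        75.00        59.2900       177.8701
  4     5,075.00     3,709.6245    14,838.4980
  Σ                  3,902.3848    15,213.9606
P = 3,902.3848; D_Mac = 3.89863 yrs; D_mod = 3.89863/(1+0.0815) = 3.60484 yrs.
ΔP/P ≈ -D_mod · Δy = -3.60484 × (-0.022) = +0.079306 = +7.9306%.

+7.93%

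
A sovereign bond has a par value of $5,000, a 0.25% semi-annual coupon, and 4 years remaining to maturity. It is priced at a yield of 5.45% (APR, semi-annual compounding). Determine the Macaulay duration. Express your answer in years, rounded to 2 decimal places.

3.98 years

Periodic yield y = 0.02725. Discount each cash flow and weight by its period:
  t   CF        PV=CF/(1+0.02725)^t    t·PV
  1         6.25         6.0842         6.0842
  2         6.25         5.9228        11.8456
  3         6.25         5.7657        17.2971
  4         6.25         5.6127        22.4510
  5         6.25         5.4639        27.3193
  6         6.25         5.3189        31.9135
  7         6.25         5.1778        36.2447
  8     5,006.25     4,037.4145    32,299.3157
  Σ                  4,076.7605    32,452.4711
Price P = Σ PV = 4,076.7605.
Macaulay duration = Σ(t·PV) / P = 32,452.4711 / 4,076.7605 = 7.96036 half-year periods.
In years: 7.96036 / 2 = 3.98018 years.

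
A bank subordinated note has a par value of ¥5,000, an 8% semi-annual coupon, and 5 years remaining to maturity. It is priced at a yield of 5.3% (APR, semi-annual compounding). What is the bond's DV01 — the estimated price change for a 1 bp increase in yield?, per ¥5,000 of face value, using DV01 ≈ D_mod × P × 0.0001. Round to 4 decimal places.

Periodic yield y = 0.0265.
  t   CF        PV=CF/(1+0.0265)^t    t·PV
  1       200.00       194.8368       194.8368
  2       200.00       189.8069       379.6139
  3       200.00       184.9069       554.7207
  4       200.00       180.1334       720.5335
  5       200.00       175.4831       877.4154
  6       200.00       170.9528     1,025.7169
  7       200.00       166.5395     1,165.7767
  8       200.00       162.2402     1,297.9213
  9       200.00       158.0518     1,422.4661
  10    5,200.00     4,003.2601    40,032.6009
  Σ                  5,586.2115    47,671.6021
P = 5,586.2115; D_Mac = 8.53380 half-year periods = 4.26690 yrs; D_mod = 4.15675 yrs.
DV01 ≈ 4.15675 × 5,586.2115 × 0.0001 = 2.322046.

¥2.3220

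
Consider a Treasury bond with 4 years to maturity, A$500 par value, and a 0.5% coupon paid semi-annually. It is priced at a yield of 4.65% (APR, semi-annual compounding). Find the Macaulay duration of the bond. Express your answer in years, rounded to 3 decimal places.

Periodic yield y = 0.02325. Discount each cash flow and weight by its period:
  t   CF        PV=CF/(1+0.02325)^t    t·PV
  1         1.25         1.2216         1.2216
  2         1.25         1.1938         2.3877
  3         1.25         1.1667         3.5001
  4         1.25         1.1402         4.5608
  5         1.25         1.1143         5.5715
  6         1.25         1.0890         6.5339
  7         1.25         1.0642         7.4496
  8       501.25       417.0617     3,336.4940
  Σ                    425.0516     3,367.7192
Price P = Σ PV = 425.0516.
Macaulay duration = Σ(t·PV) / P = 3,367.7192 / 425.0516 = 7.92308 half-year periods.
In years: 7.92308 / 2 = 3.96154 years.

3.962 years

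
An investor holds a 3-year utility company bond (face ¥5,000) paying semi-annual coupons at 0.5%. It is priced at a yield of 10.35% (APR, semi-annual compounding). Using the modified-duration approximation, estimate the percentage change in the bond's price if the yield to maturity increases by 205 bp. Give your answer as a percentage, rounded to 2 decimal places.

-5.80%

Periodic yield y = 0.05175. Modified duration first:
  t   CF        PV=CF/(1+0.05175)^t    t·PV
  1        12.50        11.8850        11.8850
  2        12.50        11.3002        22.6003
  3        12.50        10.7442        32.2325
  4        12.50        10.2155        40.8620
  5        12.50         9.7129        48.5643
  6     5,012.50     3,703.2179    22,219.3071
  Σ                  3,757.0755    22,375.4513
P = 3,757.0755; D_Mac = 5.95555 half-year periods = 2.97778 yrs; D_mod = 2.97778/(1+0.05175) = 2.83126 yrs.
ΔP/P ≈ -D_mod · Δy = -2.83126 × (+0.0205) = -0.058041 = -5.8041%.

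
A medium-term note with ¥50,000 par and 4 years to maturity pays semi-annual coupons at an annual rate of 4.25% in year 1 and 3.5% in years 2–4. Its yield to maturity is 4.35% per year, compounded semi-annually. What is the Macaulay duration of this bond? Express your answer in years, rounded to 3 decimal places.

Periodic yield y = 0.02175. Discount each cash flow and weight by its period:
  t   CF        PV=CF/(1+0.02175)^t    t·PV
  1     1,062.50     1,039.8826     1,039.8826
  2     1,062.50     1,017.7466     2,035.4931
  3       875.00       820.3026     2,460.9079
  4       875.00       802.8409     3,211.3634
  5       875.00       785.7508     3,928.7539
  6       875.00       769.0245     4,614.1470
  7       875.00       752.6543     5,268.5799
  8    50,875.00    42,829.9188   342,639.3505
  Σ                 48,818.1210   365,198.4783
Price P = Σ PV = 48,818.1210.
Macaulay duration = Σ(t·PV) / P = 365,198.4783 / 48,818.1210 = 7.48080 half-year periods.
In years: 7.48080 / 2 = 3.74040 years.

3.740 years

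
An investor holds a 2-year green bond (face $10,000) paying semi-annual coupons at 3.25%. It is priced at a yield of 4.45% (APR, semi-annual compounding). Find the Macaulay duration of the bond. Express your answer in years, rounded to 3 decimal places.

Periodic yield y = 0.02225. Discount each cash flow and weight by its period:
  t   CF        PV=CF/(1+0.02225)^t    t·PV
  1       162.50       158.9631       158.9631
  2       162.50       155.5031       311.0063
  3       162.50       152.1185       456.3555
  4    10,162.50     9,306.1936    37,224.7743
  Σ                  9,772.7783    38,151.0991
Price P = Σ PV = 9,772.7783.
Macaulay duration = Σ(t·PV) / P = 38,151.0991 / 9,772.7783 = 3.90381 half-year periods.
In years: 3.90381 / 2 = 1.95191 years.

1.952 years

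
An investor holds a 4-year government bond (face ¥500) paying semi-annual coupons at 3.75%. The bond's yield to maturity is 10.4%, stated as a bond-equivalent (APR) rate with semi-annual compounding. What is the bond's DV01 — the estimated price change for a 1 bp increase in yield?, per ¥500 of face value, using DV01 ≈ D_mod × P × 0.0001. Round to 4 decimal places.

¥0.1388

Periodic yield y = 0.052.
  t   CF        PV=CF/(1+0.052)^t    t·PV
  1        9.375         8.9116         8.9116
  2        9.375         8.4711        16.9422
  3        9.375         8.0524        24.1571
  4        9.375         7.6544        30.6174
  5        9.375         7.2760        36.3800
  6        9.375         6.9163        41.4981
  7        9.375         6.5745        46.0213
  8      509.375       339.5562     2,716.4499
  Σ                    393.4125     2,920.9776
P = 393.4125; D_Mac = 7.42472 half-year periods = 3.71236 yrs; D_mod = 3.52886 yrs.
DV01 ≈ 3.52886 × 393.4125 × 0.0001 = 0.138830.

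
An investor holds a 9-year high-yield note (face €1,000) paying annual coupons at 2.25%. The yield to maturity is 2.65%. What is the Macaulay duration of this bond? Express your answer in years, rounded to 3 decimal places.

8.232 years

Periodic yield y = 0.0265. Discount each cash flow and weight by its year:
  t   CF        PV=CF/(1+0.0265)^t    t·PV
  1        22.50        21.9191        21.9191
  2        22.50        21.3533        42.7066
  3        22.50        20.8020        62.4061
  4        22.50        20.2650        81.0600
  5        22.50        19.7418        98.7092
  6        22.50        19.2322       115.3932
  7        22.50        18.7357       131.1499
  8        22.50        18.2520       146.0161
  9     1,022.50       808.0398     7,272.3579
  Σ                    968.3410     7,971.7181
Price P = Σ PV = 968.3410.
Macaulay duration = Σ(t·PV) / P = 7,971.7181 / 968.3410 = 8.23235 years.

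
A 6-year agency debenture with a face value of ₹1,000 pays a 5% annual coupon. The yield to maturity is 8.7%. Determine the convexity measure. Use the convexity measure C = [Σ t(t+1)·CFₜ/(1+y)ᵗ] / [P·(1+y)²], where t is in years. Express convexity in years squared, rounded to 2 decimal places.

29.74

With y = 0.087:
  t   CF        PV=CF/(1+0.087)^t    t·PV        t(t+1)·PV
  1        50.00        45.9982        45.9982          91.9963
  2        50.00        42.3166        84.6332         253.8997
  3        50.00        38.9297       116.7892         467.1567
  4        50.00        35.8139       143.2557         716.2783
  5        50.00        32.9475       164.7374         988.4246
  6     1,050.00       636.5200     3,819.1198      26,733.8388
  Σ                    832.5259     4,374.5335      29,251.5945
P = 832.5259.
Convexity = Σ t(t+1)·PV / [P·(1+y)²] = 29,251.5945 / (832.5259 × 1.181569) = 29.73670.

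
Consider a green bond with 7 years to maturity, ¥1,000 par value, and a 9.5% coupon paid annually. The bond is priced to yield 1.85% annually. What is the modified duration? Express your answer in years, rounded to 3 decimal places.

5.627 years

Periodic yield y = 0.0185. First find Macaulay duration:
  t   CF        PV=CF/(1+0.0185)^t    t·PV
  1        95.00        93.2744        93.2744
  2        95.00        91.5802       183.1604
  3        95.00        89.9167       269.7502
  4        95.00        88.2835       353.1339
  5        95.00        86.6799       433.3995
  6        95.00        85.1055       510.6327
  7     1,095.00       963.1344     6,741.9407
  Σ                  1,497.9746     8,585.2919
P = 1,497.9746; Macaulay duration = 8,585.2919 / 1,497.9746 = 5.73127 years.
Modified duration = D_Mac / (1 + y) = 5.73127 / 1.0185 = 5.62716 years.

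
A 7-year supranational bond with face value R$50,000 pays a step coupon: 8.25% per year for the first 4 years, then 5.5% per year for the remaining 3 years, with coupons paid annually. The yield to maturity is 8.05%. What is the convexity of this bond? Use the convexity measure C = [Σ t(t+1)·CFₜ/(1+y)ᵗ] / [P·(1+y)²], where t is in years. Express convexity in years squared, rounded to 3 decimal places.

35.305

With y = 0.0805:
  t   CF        PV=CF/(1+0.0805)^t    t·PV        t(t+1)·PV
  1     4,125.00     3,817.6770     3,817.6770       7,635.3540
  2     4,125.00     3,533.2503     7,066.5007      21,199.5021
  3     4,125.00     3,270.0142     9,810.0426      39,240.1705
  4     4,125.00     3,026.3898    12,105.5593      60,527.7965
  5     2,750.00     1,867.2774     9,336.3869      56,018.3216
  6     2,750.00     1,728.1605    10,368.9628      72,582.7397
  7    52,750.00    30,679.5557   214,756.8897   1,718,055.1174
  Σ                 47,922.3249   267,262.0190   1,975,259.0017
P = 47,922.3249.
Convexity = Σ t(t+1)·PV / [P·(1+y)²] = 1,975,259.0017 / (47,922.3249 × 1.167480) = 35.30503.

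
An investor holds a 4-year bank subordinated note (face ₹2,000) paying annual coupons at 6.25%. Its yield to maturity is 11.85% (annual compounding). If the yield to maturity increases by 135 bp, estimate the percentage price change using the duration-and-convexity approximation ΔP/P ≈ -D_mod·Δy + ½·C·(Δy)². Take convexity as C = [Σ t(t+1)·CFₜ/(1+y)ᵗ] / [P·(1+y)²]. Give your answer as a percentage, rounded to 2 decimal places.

With y = 0.1185:
  t   CF        PV=CF/(1+0.1185)^t    t·PV        t(t+1)·PV
  1       125.00       111.7568       111.7568         223.5136
  2       125.00        99.9167       199.8334         599.5001
  3       125.00        89.3310       267.9929       1,071.9716
  4     2,125.00     1,357.7349     5,430.9396      27,154.6979
  Σ                  1,658.7394     6,010.5227      29,049.6834
P = 1,658.7394; D_Mac = 3.62355 yrs; D_mod = 3.23965 yrs; C = 13.99881.
Duration effect: -3.23965 × (+0.0135) = -0.043735
Convexity effect: 0.5 × 13.99881 × (0.0135)² = +0.0012756
ΔP/P ≈ -0.043735 + 0.0012756 = -0.042460 = -4.2460%.

-4.25%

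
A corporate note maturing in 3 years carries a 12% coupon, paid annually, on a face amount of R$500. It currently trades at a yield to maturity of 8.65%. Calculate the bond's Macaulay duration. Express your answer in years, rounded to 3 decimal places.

Periodic yield y = 0.0865. Discount each cash flow and weight by its year:
  t   CF        PV=CF/(1+0.0865)^t    t·PV
  1        60.00        55.2232        55.2232
  2        60.00        50.8267       101.6534
  3       560.00       436.6152     1,309.8456
  Σ                    542.6651     1,466.7221
Price P = Σ PV = 542.6651.
Macaulay duration = Σ(t·PV) / P = 1,466.7221 / 542.6651 = 2.70281 years.

2.703 years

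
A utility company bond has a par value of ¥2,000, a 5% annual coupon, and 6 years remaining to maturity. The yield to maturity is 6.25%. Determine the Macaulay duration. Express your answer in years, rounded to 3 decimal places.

Periodic yield y = 0.0625. Discount each cash flow and weight by its year:
  t   CF        PV=CF/(1+0.0625)^t    t·PV
  1       100.00        94.1176        94.1176
  2       100.00        88.5813       177.1626
  3       100.00        83.3706       250.1119
  4       100.00        78.4665       313.8660
  5       100.00        73.8508       369.2541
  6     2,100.00     1,459.6397     8,757.8381
  Σ                  1,878.0266     9,962.3504
Price P = Σ PV = 1,878.0266.
Macaulay duration = Σ(t·PV) / P = 9,962.3504 / 1,878.0266 = 5.30469 years.

5.305 years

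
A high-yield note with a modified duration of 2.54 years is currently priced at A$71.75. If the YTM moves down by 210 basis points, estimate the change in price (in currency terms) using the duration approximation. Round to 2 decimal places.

+A$3.83

Duration approximation: ΔP/P ≈ -D_mod · Δy = -2.54 × (-0.021) = +0.053340.
ΔP ≈ 71.75 × (+0.053340) = +3.827145.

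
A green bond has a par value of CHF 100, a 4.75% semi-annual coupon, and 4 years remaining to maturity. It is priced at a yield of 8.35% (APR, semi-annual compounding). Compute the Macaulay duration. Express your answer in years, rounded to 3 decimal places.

3.665 years

Periodic yield y = 0.04175. Discount each cash flow and weight by its period:
  t   CF        PV=CF/(1+0.04175)^t    t·PV
  1        2.375         2.2798         2.2798
  2        2.375         2.1884         4.3769
  3        2.375         2.1007         6.3022
  4        2.375         2.0166         8.0662
  5        2.375         1.9357         9.6787
  6        2.375         1.8582        11.1489
  7        2.375         1.7837        12.4858
  8      102.375        73.8050       590.4401
  Σ                     87.9682       644.7787
Price P = Σ PV = 87.9682.
Macaulay duration = Σ(t·PV) / P = 644.7787 / 87.9682 = 7.32968 half-year periods.
In years: 7.32968 / 2 = 3.66484 years.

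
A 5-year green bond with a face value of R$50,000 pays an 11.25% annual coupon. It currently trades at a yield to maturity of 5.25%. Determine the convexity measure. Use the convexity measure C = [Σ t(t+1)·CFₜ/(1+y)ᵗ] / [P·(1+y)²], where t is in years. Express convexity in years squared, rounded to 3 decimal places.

21.281

With y = 0.0525:
  t   CF        PV=CF/(1+0.0525)^t    t·PV        t(t+1)·PV
  1     5,625.00     5,344.4181     5,344.4181      10,688.8361
  2     5,625.00     5,077.8319    10,155.6638      30,466.9913
  3     5,625.00     4,824.5434    14,473.6301      57,894.5202
  4     5,625.00     4,583.8892    18,335.5567      91,677.7834
  5    55,625.00    43,068.4757   215,342.3786   1,292,054.2715
  Σ                 62,899.1582   263,651.6471   1,482,782.4025
P = 62,899.1582.
Convexity = Σ t(t+1)·PV / [P·(1+y)²] = 1,482,782.4025 / (62,899.1582 × 1.107756) = 21.28082.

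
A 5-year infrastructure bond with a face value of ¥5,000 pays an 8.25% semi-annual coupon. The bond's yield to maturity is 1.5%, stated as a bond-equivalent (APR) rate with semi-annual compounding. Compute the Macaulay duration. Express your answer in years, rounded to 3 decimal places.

Periodic yield y = 0.0075. Discount each cash flow and weight by its period:
  t   CF        PV=CF/(1+0.0075)^t    t·PV
  1       206.25       204.7146       204.7146
  2       206.25       203.1907       406.3814
  3       206.25       201.6781       605.0344
  4       206.25       200.1768       800.7072
  5       206.25       198.6866       993.4332
  6       206.25       197.2076     1,183.2455
  7       206.25       195.7395     1,370.1768
  8       206.25       194.2824     1,554.2594
  9       206.25       192.8362     1,735.5254
  10    5,206.25     4,831.4164    48,314.1642
  Σ                  6,619.9291    57,167.6422
Price P = Σ PV = 6,619.9291.
Macaulay duration = Σ(t·PV) / P = 57,167.6422 / 6,619.9291 = 8.63569 half-year periods.
In years: 8.63569 / 2 = 4.31784 years.

4.318 years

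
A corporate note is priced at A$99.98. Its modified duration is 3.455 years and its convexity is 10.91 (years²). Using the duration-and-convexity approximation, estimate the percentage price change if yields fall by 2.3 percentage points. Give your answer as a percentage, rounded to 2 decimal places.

+8.24%

Duration effect: -D_mod·Δy = -3.455 × (-0.023) = +0.079465
Convexity effect: ½·C·(Δy)² = 0.5 × 10.91 × (-0.023)² = +0.002885695
ΔP/P ≈ +0.079465 + 0.002885695 = +0.082350695
= +8.2350695%.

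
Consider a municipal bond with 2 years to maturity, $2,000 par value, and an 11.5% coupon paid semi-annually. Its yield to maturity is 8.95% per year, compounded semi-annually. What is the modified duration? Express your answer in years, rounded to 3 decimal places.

Periodic yield y = 0.04475. First find Macaulay duration:
  t   CF        PV=CF/(1+0.04475)^t    t·PV
  1       115.00       110.0742       110.0742
  2       115.00       105.3593       210.7187
  3       115.00       100.8465       302.5394
  4     2,115.00     1,775.2554     7,101.0218
  Σ                  2,091.5354     7,724.3541
P = 2,091.5354; Macaulay duration = 7,724.3541 / 2,091.5354 = 3.69315 half-year periods = 1.84657 years.
Modified duration = D_Mac / (1 + y) = 1.84657 / 1.04475 = 1.76748 years.

1.767 years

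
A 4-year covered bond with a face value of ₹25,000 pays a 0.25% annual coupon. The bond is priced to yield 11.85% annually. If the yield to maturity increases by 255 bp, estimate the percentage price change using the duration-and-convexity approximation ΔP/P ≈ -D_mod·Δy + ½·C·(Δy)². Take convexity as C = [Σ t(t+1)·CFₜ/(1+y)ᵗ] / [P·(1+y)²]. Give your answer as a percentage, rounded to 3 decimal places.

With y = 0.1185:
  t   CF        PV=CF/(1+0.1185)^t    t·PV        t(t+1)·PV
  1        62.50        55.8784        55.8784         111.7568
  2        62.50        49.9583        99.9167         299.7501
  3        62.50        44.6655       133.9965         535.9858
  4    25,062.50    16,013.2851    64,053.1405     320,265.7023
  Σ                 16,163.7874    64,342.9320     321,213.1950
P = 16,163.7874; D_Mac = 3.98068 yrs; D_mod = 3.55895 yrs; C = 15.88467.
Duration effect: -3.55895 × (+0.0255) = -0.090753
Convexity effect: 0.5 × 15.88467 × (0.0255)² = +0.0051645
ΔP/P ≈ -0.090753 + 0.0051645 = -0.085589 = -8.5589%.

-8.559%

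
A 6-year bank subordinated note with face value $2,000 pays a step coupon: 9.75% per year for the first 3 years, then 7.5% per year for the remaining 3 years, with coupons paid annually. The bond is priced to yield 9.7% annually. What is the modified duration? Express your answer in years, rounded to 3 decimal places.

4.386 years

Periodic yield y = 0.097. First find Macaulay duration:
  t   CF        PV=CF/(1+0.097)^t    t·PV
  1       195.00       177.7575       177.7575
  2       195.00       162.0397       324.0793
  3       195.00       147.7116       443.1349
  4       150.00       103.5773       414.3094
  5       150.00        94.4187       472.0936
  6     2,150.00     1,233.6691     7,402.0147
  Σ                  1,919.1740     9,233.3895
P = 1,919.1740; Macaulay duration = 9,233.3895 / 1,919.1740 = 4.81113 years.
Modified duration = D_Mac / (1 + y) = 4.81113 / 1.097 = 4.38571 years.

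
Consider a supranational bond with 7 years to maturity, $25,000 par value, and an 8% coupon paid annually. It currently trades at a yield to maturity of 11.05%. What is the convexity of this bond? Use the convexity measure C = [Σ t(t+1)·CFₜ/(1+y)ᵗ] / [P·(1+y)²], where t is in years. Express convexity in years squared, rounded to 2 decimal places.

With y = 0.1105:
  t   CF        PV=CF/(1+0.1105)^t    t·PV        t(t+1)·PV
  1     2,000.00     1,800.9905     1,800.9905       3,601.9811
  2     2,000.00     1,621.7835     3,243.5669       9,730.7008
  3     2,000.00     1,460.4083     4,381.2250      17,524.9002
  4     2,000.00     1,315.0908     5,260.3633      26,301.8163
  5     2,000.00     1,184.2331     5,921.1653      35,526.9918
  6     2,000.00     1,066.3963     6,398.3776      44,788.6434
  7    27,000.00    12,963.8448    90,746.9138     725,975.3102
  Σ                 21,412.7473   117,752.6025     863,450.3438
P = 21,412.7473.
Convexity = Σ t(t+1)·PV / [P·(1+y)²] = 863,450.3438 / (21,412.7473 × 1.233210) = 32.69850.

32.70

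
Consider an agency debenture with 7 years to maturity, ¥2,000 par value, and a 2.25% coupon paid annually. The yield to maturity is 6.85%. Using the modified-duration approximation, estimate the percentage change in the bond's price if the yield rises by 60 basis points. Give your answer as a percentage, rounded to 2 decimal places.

Periodic yield y = 0.0685. Modified duration first:
  t   CF        PV=CF/(1+0.0685)^t    t·PV
  1        45.00        42.1151        42.1151
  2        45.00        39.4152        78.8304
  3        45.00        36.8883       110.6650
  4        45.00        34.5235       138.0939
  5        45.00        32.3102       161.5511
  6        45.00        30.2389       181.4331
  7     2,045.00     1,286.0908     9,002.6355
  Σ                  1,501.5819     9,715.3240
P = 1,501.5819; D_Mac = 6.47006 yrs; D_mod = 6.47006/(1+0.0685) = 6.05527 yrs.
ΔP/P ≈ -D_mod · Δy = -6.05527 × (+0.006) = -0.036332 = -3.6332%.

-3.63%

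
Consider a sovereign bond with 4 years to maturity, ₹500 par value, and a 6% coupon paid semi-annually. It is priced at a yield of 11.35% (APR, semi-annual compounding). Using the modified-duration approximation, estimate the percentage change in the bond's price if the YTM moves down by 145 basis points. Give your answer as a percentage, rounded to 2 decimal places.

Periodic yield y = 0.05675. Modified duration first:
  t   CF        PV=CF/(1+0.05675)^t    t·PV
  1        15.00        14.1945        14.1945
  2        15.00        13.4322        26.8644
  3        15.00        12.7108        38.1325
  4        15.00        12.0282        48.1130
  5        15.00        11.3823        56.9115
  6        15.00        10.7710        64.6263
  7        15.00        10.1926        71.3483
  8       515.00       331.1534     2,649.2269
  Σ                    415.8651     2,969.4173
P = 415.8651; D_Mac = 7.14034 half-year periods = 3.57017 yrs; D_mod = 3.57017/(1+0.05675) = 3.37844 yrs.
ΔP/P ≈ -D_mod · Δy = -3.37844 × (-0.0145) = +0.048987 = +4.8987%.

+4.90%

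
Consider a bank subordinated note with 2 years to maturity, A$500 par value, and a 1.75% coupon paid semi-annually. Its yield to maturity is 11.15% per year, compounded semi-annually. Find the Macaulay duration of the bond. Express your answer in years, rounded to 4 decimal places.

1.9713 years

Periodic yield y = 0.05575. Discount each cash flow and weight by its period:
  t   CF        PV=CF/(1+0.05575)^t    t·PV
  1        4.375         4.1440         4.1440
  2        4.375         3.9251         7.8503
  3        4.375         3.7179        11.1536
  4      504.375       405.9843     1,623.9370
  Σ                    417.7713     1,647.0849
Price P = Σ PV = 417.7713.
Macaulay duration = Σ(t·PV) / P = 1,647.0849 / 417.7713 = 3.94255 half-year periods.
In years: 3.94255 / 2 = 1.97128 years.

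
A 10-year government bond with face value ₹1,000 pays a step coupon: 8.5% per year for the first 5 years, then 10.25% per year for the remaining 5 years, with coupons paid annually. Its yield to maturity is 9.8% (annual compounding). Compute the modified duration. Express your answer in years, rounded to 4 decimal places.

6.3953 years

Periodic yield y = 0.098. First find Macaulay duration:
  t   CF        PV=CF/(1+0.098)^t    t·PV
  1        85.00        77.4135        77.4135
  2        85.00        70.5041       141.0082
  3        85.00        64.2114       192.6341
  4        85.00        58.4803       233.9212
  5        85.00        53.2607       266.3037
  6       102.50        58.4938       350.9628
  7       102.50        53.2730       372.9113
  8       102.50        48.5183       388.1460
  9       102.50        44.1878       397.6906
  10    1,102.50       432.8677     4,328.6772
  Σ                    961.2106     6,749.6685
P = 961.2106; Macaulay duration = 6,749.6685 / 961.2106 = 7.02205 years.
Modified duration = D_Mac / (1 + y) = 7.02205 / 1.098 = 6.39531 years.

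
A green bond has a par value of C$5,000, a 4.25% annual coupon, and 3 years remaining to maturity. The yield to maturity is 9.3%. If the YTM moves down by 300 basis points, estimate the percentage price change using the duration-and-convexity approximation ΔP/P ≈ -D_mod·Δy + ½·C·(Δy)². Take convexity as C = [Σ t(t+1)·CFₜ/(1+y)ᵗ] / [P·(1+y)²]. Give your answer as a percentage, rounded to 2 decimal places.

With y = 0.093:
  t   CF        PV=CF/(1+0.093)^t    t·PV        t(t+1)·PV
  1       212.50       194.4190       194.4190         388.8381
  2       212.50       177.8765       355.7530       1,067.2591
  3     5,212.50     3,991.9545    11,975.8635      47,903.4539
  Σ                  4,364.2500    12,526.0355      49,359.5511
P = 4,364.2500; D_Mac = 2.87015 yrs; D_mod = 2.62593 yrs; C = 9.46719.
Duration effect: -2.62593 × (-0.03) = +0.078778
Convexity effect: 0.5 × 9.46719 × (-0.03)² = +0.0042602
ΔP/P ≈ +0.078778 + 0.0042602 = +0.083038 = +8.3038%.

+8.30%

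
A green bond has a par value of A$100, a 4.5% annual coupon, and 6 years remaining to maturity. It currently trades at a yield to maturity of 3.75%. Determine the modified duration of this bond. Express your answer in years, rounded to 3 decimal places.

5.208 years

Periodic yield y = 0.0375. First find Macaulay duration:
  t   CF        PV=CF/(1+0.0375)^t    t·PV
  1         4.50         4.3373         4.3373
  2         4.50         4.1806         8.3612
  3         4.50         4.0295        12.0884
  4         4.50         3.8838        15.5353
  5         4.50         3.7434        18.7172
  6       104.50        83.7891       502.7348
  Σ                    103.9638       561.7742
P = 103.9638; Macaulay duration = 561.7742 / 103.9638 = 5.40356 years.
Modified duration = D_Mac / (1 + y) = 5.40356 / 1.0375 = 5.20825 years.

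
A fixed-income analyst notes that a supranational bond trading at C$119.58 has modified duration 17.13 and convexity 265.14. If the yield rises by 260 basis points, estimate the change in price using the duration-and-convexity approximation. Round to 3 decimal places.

Duration effect: -D_mod·Δy = -17.13 × (+0.026) = -0.445380
Convexity effect: ½·C·(Δy)² = 0.5 × 265.14 × (0.026)² = +0.08961732
ΔP/P ≈ -0.445380 + 0.08961732 = -0.35576268
ΔP ≈ 119.58 × (-0.35576268) = -42.5421012744.

-C$42.542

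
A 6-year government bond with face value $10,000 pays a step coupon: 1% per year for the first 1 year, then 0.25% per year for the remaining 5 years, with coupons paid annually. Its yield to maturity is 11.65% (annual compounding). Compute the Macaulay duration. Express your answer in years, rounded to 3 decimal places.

5.882 years

Periodic yield y = 0.1165. Discount each cash flow and weight by its year:
  t   CF        PV=CF/(1+0.1165)^t    t·PV
  1       100.00        89.5656        89.5656
  2        25.00        20.0550        40.1100
  3        25.00        17.9624        53.8871
  4        25.00        16.0881        64.3525
  5        25.00        14.4094        72.0471
  6    10,025.00     5,175.2581    31,051.5488
  Σ                  5,333.3386    31,371.5111
Price P = Σ PV = 5,333.3386.
Macaulay duration = Σ(t·PV) / P = 31,371.5111 / 5,333.3386 = 5.88215 years.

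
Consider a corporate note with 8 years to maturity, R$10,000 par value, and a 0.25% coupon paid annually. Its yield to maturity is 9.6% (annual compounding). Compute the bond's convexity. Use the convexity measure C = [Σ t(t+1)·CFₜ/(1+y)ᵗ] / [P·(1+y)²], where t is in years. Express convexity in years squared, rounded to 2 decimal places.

With y = 0.096:
  t   CF        PV=CF/(1+0.096)^t    t·PV        t(t+1)·PV
  1        25.00        22.8102        22.8102          45.6204
  2        25.00        20.8122        41.6245         124.8735
  3        25.00        18.9893        56.9678         227.8713
  4        25.00        17.3260        69.3039         346.5196
  5        25.00        15.8084        79.0419         474.2513
  6        25.00        14.4237        86.5422         605.7954
  7        25.00        13.1603        92.1222         736.9774
  8    10,025.00     4,815.0405    38,520.3243     346,682.9190
  Σ                  4,938.3706    38,968.7370     349,244.8278
P = 4,938.3706.
Convexity = Σ t(t+1)·PV / [P·(1+y)²] = 349,244.8278 / (4,938.3706 × 1.201216) = 58.87422.

58.87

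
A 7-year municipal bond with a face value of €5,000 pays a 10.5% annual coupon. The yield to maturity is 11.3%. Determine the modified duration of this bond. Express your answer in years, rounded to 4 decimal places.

Periodic yield y = 0.113. First find Macaulay duration:
  t   CF        PV=CF/(1+0.113)^t    t·PV
  1       525.00       471.6981       471.6981
  2       525.00       423.8078       847.6157
  3       525.00       380.7797     1,142.3392
  4       525.00       342.1201     1,368.4806
  5       525.00       307.3856     1,536.9279
  6       525.00       276.1775     1,657.0651
  7     5,525.00     2,611.3563    18,279.4941
  Σ                  4,813.3252    25,303.6206
P = 4,813.3252; Macaulay duration = 25,303.6206 / 4,813.3252 = 5.25699 years.
Modified duration = D_Mac / (1 + y) = 5.25699 / 1.113 = 4.72326 years.

4.7233 years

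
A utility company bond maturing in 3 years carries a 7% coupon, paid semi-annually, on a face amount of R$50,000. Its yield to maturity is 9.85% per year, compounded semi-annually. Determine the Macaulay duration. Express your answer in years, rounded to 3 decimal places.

2.747 years

Periodic yield y = 0.04925. Discount each cash flow and weight by its period:
  t   CF        PV=CF/(1+0.04925)^t    t·PV
  1     1,750.00     1,667.8580     1,667.8580
  2     1,750.00     1,589.5716     3,179.1432
  3     1,750.00     1,514.9598     4,544.8795
  4     1,750.00     1,443.8502     5,775.4008
  5     1,750.00     1,376.0783     6,880.3917
  6    51,750.00    38,782.5612   232,695.3674
  Σ                 46,374.8792   254,743.0405
Price P = Σ PV = 46,374.8792.
Macaulay duration = Σ(t·PV) / P = 254,743.0405 / 46,374.8792 = 5.49313 half-year periods.
In years: 5.49313 / 2 = 2.74656 years.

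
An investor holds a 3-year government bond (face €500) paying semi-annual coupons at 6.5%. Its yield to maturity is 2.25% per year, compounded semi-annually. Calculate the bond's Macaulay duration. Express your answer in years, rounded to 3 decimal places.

2.788 years

Periodic yield y = 0.01125. Discount each cash flow and weight by its period:
  t   CF        PV=CF/(1+0.01125)^t    t·PV
  1        16.25        16.0692        16.0692
  2        16.25        15.8905        31.7809
  3        16.25        15.7137        47.1410
  4        16.25        15.5389        62.1555
  5        16.25        15.3660        76.8300
  6       516.25       482.7351     2,896.4105
  Σ                    561.3133     3,130.3870
Price P = Σ PV = 561.3133.
Macaulay duration = Σ(t·PV) / P = 3,130.3870 / 561.3133 = 5.57690 half-year periods.
In years: 5.57690 / 2 = 2.78845 years.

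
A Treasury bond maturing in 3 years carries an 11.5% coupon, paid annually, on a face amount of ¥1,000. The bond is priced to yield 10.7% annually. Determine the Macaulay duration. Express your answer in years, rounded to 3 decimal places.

Periodic yield y = 0.107. Discount each cash flow and weight by its year:
  t   CF        PV=CF/(1+0.107)^t    t·PV
  1       115.00       103.8844       103.8844
  2       115.00        93.8432       187.6863
  3     1,115.00       821.9246     2,465.7739
  Σ                  1,019.6522     2,757.3446
Price P = Σ PV = 1,019.6522.
Macaulay duration = Σ(t·PV) / P = 2,757.3446 / 1,019.6522 = 2.70420 years.

2.704 years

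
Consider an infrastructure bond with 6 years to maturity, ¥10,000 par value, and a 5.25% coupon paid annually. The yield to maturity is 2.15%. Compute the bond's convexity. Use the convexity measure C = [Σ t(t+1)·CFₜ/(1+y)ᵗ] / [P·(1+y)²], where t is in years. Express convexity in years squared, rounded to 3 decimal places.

With y = 0.0215:
  t   CF        PV=CF/(1+0.0215)^t    t·PV        t(t+1)·PV
  1       525.00       513.9501       513.9501       1,027.9001
  2       525.00       503.1327     1,006.2654       3,018.7963
  3       525.00       492.5430     1,477.6291       5,910.5165
  4       525.00       482.1763     1,928.7050       9,643.5251
  5       525.00       472.0277     2,360.1383      14,160.8298
  6    10,525.00     9,263.8578    55,583.1466     389,082.0264
  Σ                 11,727.6875    62,869.8346     422,843.5943
P = 11,727.6875.
Convexity = Σ t(t+1)·PV / [P·(1+y)²] = 422,843.5943 / (11,727.6875 × 1.043462) = 34.55339.

34.553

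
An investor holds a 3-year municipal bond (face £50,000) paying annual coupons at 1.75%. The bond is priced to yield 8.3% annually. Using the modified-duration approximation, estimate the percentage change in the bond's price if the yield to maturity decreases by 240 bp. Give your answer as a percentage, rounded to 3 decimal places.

+6.522%

Periodic yield y = 0.083. Modified duration first:
  t   CF        PV=CF/(1+0.083)^t    t·PV
  1       875.00       807.9409       807.9409
  2       875.00       746.0211     1,492.0423
  3    50,875.00    40,051.5246   120,154.5737
  Σ                 41,605.4866   122,454.5569
P = 41,605.4866; D_Mac = 2.94323 yrs; D_mod = 2.94323/(1+0.083) = 2.71766 yrs.
ΔP/P ≈ -D_mod · Δy = -2.71766 × (-0.024) = +0.065224 = +6.5224%.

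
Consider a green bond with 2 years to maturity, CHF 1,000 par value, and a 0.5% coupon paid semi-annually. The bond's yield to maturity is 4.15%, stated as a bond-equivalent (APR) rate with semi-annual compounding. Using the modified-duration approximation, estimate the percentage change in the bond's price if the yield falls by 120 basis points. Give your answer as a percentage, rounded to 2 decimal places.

+2.34%

Periodic yield y = 0.02075. Modified duration first:
  t   CF        PV=CF/(1+0.02075)^t    t·PV
  1         2.50         2.4492         2.4492
  2         2.50         2.3994         4.7988
  3         2.50         2.3506         7.0519
  4     1,002.50       923.4361     3,693.7442
  Σ                    930.6352     3,708.0440
P = 930.6352; D_Mac = 3.98442 half-year periods = 1.99221 yrs; D_mod = 1.99221/(1+0.02075) = 1.95171 yrs.
ΔP/P ≈ -D_mod · Δy = -1.95171 × (-0.012) = +0.023421 = +2.3421%.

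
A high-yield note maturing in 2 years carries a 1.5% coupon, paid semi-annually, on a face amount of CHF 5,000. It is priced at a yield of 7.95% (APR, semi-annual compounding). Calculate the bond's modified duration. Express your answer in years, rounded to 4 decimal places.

Periodic yield y = 0.03975. First find Macaulay duration:
  t   CF        PV=CF/(1+0.03975)^t    t·PV
  1        37.50        36.0664        36.0664
  2        37.50        34.6875        69.3751
  3        37.50        33.3614       100.0842
  4     5,037.50     4,310.2191    17,240.8762
  Σ                  4,414.3344    17,446.4019
P = 4,414.3344; Macaulay duration = 17,446.4019 / 4,414.3344 = 3.95222 half-year periods = 1.97611 years.
Modified duration = D_Mac / (1 + y) = 1.97611 / 1.03975 = 1.90056 years.

1.9006 years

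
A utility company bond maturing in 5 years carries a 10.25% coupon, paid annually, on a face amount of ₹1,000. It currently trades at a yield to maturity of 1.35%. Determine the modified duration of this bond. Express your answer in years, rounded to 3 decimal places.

4.244 years

Periodic yield y = 0.0135. First find Macaulay duration:
  t   CF        PV=CF/(1+0.0135)^t    t·PV
  1       102.50       101.1347       101.1347
  2       102.50        99.7875       199.5751
  3       102.50        98.4584       295.3751
  4       102.50        97.1469       388.5875
  5     1,102.50     1,031.0028     5,155.0139
  Σ                  1,427.5302     6,139.6862
P = 1,427.5302; Macaulay duration = 6,139.6862 / 1,427.5302 = 4.30092 years.
Modified duration = D_Mac / (1 + y) = 4.30092 / 1.0135 = 4.24363 years.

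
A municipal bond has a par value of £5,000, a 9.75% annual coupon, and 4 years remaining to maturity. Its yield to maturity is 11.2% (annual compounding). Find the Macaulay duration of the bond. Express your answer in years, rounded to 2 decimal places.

3.49 years

Periodic yield y = 0.112. Discount each cash flow and weight by its year:
  t   CF        PV=CF/(1+0.112)^t    t·PV
  1       487.50       438.3993       438.3993
  2       487.50       394.2440       788.4879
  3       487.50       354.5359     1,063.6078
  4     5,487.50     3,588.8506    14,355.4026
  Σ                  4,776.0298    16,645.8976
Price P = Σ PV = 4,776.0298.
Macaulay duration = Σ(t·PV) / P = 16,645.8976 / 4,776.0298 = 3.48530 years.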